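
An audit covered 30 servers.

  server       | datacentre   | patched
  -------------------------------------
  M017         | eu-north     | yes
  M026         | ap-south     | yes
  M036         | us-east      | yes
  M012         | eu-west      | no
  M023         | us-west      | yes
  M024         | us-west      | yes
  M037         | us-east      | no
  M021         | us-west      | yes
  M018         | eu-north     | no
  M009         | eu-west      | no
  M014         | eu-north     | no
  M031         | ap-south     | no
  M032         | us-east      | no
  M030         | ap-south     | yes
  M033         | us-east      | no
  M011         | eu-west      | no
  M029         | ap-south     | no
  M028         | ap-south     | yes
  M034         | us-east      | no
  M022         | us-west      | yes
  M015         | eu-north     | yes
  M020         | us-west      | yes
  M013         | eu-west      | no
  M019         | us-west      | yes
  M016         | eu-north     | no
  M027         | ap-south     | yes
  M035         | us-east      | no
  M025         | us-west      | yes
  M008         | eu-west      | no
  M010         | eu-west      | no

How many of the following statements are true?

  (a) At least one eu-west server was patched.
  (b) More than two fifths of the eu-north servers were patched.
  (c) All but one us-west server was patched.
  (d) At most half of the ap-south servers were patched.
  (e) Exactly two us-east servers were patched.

(a) eu-west: |A| = 6, |A ∩ B| = 0; needs A ∩ B ≠ ∅ (|A ∩ B| ≥ 1) — false.
(b) eu-north: |A| = 5, |A ∩ B| = 2; needs |A ∩ B| / |A| > 2/5 — false.
(c) us-west: |A| = 7, |A ∩ B| = 7; needs |A ∖ B| = 1 — false.
(d) ap-south: |A| = 6, |A ∩ B| = 4; needs |A ∩ B| ≤ |A ∖ B| — false.
(e) us-east: |A| = 6, |A ∩ B| = 1; needs |A ∩ B| = 2 — false.

0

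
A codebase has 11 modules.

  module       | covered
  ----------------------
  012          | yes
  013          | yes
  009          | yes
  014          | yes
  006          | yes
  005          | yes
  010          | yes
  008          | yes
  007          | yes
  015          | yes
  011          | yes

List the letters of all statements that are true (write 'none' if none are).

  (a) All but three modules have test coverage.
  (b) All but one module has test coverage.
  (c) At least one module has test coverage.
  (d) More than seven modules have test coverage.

|A| = 11, |A ∩ B| = 11, |A ∖ B| = 0.
(a) |A ∖ B| = 3: fails.
(b) |A ∖ B| = 1: fails.
(c) A ∩ B ≠ ∅ (|A ∩ B| ≥ 1): holds.
(d) |A ∩ B| > 7: holds.

(c), (d)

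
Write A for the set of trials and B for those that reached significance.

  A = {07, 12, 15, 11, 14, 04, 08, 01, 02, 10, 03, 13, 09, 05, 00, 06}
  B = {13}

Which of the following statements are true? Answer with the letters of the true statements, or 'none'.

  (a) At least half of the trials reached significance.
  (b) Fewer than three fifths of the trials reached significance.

(b)

|A| = 16, |A ∩ B| = 1, |A ∖ B| = 15.
(a) |A ∩ B| ≥ |A ∖ B|: fails.
(b) |A ∩ B| / |A| < 3/5: holds.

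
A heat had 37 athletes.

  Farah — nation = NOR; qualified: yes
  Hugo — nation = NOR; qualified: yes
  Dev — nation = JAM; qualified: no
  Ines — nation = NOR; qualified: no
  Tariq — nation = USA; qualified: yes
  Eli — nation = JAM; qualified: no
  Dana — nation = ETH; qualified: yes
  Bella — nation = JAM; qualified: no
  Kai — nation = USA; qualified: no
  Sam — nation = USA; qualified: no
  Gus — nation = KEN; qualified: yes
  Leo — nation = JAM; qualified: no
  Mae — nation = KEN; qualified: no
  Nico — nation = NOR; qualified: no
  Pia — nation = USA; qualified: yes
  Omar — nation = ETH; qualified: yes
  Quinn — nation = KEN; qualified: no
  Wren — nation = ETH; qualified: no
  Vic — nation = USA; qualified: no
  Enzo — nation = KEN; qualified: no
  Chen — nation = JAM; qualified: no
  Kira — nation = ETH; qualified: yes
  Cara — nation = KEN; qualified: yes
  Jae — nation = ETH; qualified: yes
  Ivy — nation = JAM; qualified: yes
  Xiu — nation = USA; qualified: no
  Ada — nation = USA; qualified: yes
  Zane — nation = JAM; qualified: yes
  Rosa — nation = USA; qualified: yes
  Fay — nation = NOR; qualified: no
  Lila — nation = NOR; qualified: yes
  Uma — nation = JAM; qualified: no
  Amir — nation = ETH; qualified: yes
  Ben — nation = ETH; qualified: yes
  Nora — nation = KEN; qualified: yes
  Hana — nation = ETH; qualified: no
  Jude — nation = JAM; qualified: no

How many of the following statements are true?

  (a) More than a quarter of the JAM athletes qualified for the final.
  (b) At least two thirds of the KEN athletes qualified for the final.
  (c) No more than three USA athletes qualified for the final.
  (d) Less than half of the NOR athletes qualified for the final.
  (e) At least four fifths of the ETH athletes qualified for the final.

(a) JAM: |A| = 9, |A ∩ B| = 2; needs |A ∩ B| / |A| > 1/4 — false.
(b) KEN: |A| = 6, |A ∩ B| = 3; needs |A ∩ B| / |A| ≥ 2/3 — false.
(c) USA: |A| = 8, |A ∩ B| = 4; needs |A ∩ B| ≤ 3 — false.
(d) NOR: |A| = 6, |A ∩ B| = 3; needs |A ∩ B| < |A ∖ B| — false.
(e) ETH: |A| = 8, |A ∩ B| = 6; needs |A ∩ B| / |A| ≥ 4/5 — false.

0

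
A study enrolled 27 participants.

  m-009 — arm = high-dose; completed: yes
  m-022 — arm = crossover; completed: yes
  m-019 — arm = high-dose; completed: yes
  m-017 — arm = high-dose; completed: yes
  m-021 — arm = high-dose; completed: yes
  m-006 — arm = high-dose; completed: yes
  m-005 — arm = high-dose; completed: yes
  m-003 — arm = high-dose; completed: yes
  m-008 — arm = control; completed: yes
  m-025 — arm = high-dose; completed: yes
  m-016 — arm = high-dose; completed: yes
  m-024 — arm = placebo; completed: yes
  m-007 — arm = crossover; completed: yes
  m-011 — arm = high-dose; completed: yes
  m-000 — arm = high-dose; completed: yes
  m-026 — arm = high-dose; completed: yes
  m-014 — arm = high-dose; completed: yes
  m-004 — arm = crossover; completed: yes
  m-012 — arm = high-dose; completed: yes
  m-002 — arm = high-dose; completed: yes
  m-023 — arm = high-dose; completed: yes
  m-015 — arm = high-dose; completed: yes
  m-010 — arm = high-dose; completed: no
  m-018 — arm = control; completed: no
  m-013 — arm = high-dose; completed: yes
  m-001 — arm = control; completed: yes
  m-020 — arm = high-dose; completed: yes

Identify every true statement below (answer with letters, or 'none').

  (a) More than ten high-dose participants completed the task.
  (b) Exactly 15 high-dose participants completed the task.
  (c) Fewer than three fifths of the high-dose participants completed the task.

|A| = 20, |A ∩ B| = 19, |A ∖ B| = 1.
(a) |A ∩ B| > 10: holds.
(b) |A ∩ B| = 15: fails.
(c) |A ∩ B| / |A| < 3/5: fails.

(a)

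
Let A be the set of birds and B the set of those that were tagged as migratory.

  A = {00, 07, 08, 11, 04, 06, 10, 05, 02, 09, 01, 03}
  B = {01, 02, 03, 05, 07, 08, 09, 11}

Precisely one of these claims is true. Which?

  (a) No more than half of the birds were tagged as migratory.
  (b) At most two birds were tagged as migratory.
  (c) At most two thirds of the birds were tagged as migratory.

|A| = 12, |A ∩ B| = 8, |A ∖ B| = 4.
(a) requires |A ∩ B| ≤ |A ∖ B|: false.
(b) requires |A ∩ B| ≤ 2: false.
(c) requires |A ∩ B| / |A| ≤ 2/3: true.

(c)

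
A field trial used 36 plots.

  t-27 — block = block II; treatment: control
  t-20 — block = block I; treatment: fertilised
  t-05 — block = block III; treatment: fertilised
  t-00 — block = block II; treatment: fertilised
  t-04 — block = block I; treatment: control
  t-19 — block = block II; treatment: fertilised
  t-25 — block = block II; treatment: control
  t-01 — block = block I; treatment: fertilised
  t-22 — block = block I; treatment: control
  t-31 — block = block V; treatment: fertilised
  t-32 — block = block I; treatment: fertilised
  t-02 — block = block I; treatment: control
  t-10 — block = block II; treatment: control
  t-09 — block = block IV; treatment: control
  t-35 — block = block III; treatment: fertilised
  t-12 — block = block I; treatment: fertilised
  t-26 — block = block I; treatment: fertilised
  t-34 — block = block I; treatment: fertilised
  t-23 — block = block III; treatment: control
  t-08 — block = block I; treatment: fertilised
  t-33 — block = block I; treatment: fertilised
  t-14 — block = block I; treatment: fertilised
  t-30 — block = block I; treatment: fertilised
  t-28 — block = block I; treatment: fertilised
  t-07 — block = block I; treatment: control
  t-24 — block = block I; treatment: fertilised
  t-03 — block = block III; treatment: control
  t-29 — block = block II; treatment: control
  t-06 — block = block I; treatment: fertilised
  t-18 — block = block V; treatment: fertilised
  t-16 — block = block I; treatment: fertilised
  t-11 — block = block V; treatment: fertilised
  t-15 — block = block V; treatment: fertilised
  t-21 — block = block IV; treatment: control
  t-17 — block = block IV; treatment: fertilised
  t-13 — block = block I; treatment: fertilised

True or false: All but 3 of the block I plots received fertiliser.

False

'All but 3 of the block I plots received fertiliser' holds iff |A ∖ B| = 3.
|A| = 19, |A ∩ B| = 15, |A ∖ B| = 4.
|A ∖ B| = 4, so the statement is false.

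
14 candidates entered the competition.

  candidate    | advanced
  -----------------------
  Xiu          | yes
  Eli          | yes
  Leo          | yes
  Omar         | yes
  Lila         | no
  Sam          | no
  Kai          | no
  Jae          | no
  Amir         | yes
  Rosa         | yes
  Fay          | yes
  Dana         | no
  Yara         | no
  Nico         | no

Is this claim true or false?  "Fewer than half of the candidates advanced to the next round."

The determiner here denotes the relation: |A ∩ B| < |A ∖ B|.
A (the restrictor) = {Xiu, Eli, Leo, Omar, Lila, Sam, Kai, Jae, Amir, Rosa, Fay, Dana, Yara, Nico}, |A| = 14.
A ∩ B = {Xiu, Eli, Leo, Omar, Amir, Rosa, Fay}, so |A ∩ B| = 7.
A ∖ B = {Lila, Sam, Kai, Jae, Dana, Yara, Nico}, so |A ∖ B| = 7.
7 = 7, so the statement is false.

False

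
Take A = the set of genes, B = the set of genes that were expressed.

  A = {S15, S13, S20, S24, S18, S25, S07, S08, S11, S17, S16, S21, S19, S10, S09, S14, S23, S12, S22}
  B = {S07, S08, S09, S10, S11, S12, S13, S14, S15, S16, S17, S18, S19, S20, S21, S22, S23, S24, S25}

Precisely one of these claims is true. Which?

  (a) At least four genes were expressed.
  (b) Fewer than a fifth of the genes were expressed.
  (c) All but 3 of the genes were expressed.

(a)

|A| = 19, |A ∩ B| = 19, |A ∖ B| = 0.
(a) requires |A ∩ B| ≥ 4: true.
(b) requires |A ∩ B| / |A| < 1/5: false.
(c) requires |A ∖ B| = 3: false.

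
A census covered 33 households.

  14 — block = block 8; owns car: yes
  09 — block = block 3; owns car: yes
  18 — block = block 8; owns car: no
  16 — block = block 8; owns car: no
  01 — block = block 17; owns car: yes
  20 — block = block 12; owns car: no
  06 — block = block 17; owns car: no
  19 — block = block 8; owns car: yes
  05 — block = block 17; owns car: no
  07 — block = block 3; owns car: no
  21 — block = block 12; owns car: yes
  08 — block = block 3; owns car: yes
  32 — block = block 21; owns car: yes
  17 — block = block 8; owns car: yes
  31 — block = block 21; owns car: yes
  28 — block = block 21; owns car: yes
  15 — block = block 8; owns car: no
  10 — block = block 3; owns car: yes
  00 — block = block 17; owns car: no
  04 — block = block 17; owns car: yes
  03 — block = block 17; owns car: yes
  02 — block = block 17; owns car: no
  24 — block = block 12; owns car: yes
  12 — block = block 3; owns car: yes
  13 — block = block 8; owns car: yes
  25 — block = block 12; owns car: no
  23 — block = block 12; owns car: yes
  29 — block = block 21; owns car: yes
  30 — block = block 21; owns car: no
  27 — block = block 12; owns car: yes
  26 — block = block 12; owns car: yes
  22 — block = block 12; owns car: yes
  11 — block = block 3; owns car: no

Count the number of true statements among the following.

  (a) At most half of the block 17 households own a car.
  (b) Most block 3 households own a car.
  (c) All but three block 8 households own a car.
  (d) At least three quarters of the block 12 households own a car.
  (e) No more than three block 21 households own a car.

4

(a) block 17: |A| = 7, |A ∩ B| = 3; needs |A ∩ B| ≤ |A ∖ B| — true.
(b) block 3: |A| = 6, |A ∩ B| = 4; needs |A ∩ B| > |A ∖ B| — true.
(c) block 8: |A| = 7, |A ∩ B| = 4; needs |A ∖ B| = 3 — true.
(d) block 12: |A| = 8, |A ∩ B| = 6; needs |A ∩ B| / |A| ≥ 3/4 — true.
(e) block 21: |A| = 5, |A ∩ B| = 4; needs |A ∩ B| ≤ 3 — false.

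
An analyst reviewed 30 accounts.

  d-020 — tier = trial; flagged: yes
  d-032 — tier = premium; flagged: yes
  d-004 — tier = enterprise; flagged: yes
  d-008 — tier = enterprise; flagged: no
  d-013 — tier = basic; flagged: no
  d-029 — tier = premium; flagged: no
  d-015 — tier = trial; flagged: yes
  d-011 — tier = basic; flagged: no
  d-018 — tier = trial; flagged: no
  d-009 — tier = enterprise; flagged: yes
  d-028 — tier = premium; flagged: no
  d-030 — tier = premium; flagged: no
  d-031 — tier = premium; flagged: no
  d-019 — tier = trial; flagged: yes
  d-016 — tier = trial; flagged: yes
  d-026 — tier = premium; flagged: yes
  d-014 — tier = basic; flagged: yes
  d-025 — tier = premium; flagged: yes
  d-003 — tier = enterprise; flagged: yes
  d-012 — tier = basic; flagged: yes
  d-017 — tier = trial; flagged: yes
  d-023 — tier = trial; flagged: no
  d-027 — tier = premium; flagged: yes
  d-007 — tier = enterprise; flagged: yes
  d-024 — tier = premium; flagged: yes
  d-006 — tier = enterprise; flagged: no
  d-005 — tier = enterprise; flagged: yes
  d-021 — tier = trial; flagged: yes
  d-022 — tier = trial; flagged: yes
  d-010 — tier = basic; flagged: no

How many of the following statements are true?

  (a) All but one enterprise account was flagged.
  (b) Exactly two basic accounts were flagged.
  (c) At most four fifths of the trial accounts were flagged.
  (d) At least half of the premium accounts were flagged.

3

(a) enterprise: |A| = 7, |A ∩ B| = 5; needs |A ∖ B| = 1 — false.
(b) basic: |A| = 5, |A ∩ B| = 2; needs |A ∩ B| = 2 — true.
(c) trial: |A| = 9, |A ∩ B| = 7; needs |A ∩ B| / |A| ≤ 4/5 — true.
(d) premium: |A| = 9, |A ∩ B| = 5; needs |A ∩ B| ≥ |A ∖ B| — true.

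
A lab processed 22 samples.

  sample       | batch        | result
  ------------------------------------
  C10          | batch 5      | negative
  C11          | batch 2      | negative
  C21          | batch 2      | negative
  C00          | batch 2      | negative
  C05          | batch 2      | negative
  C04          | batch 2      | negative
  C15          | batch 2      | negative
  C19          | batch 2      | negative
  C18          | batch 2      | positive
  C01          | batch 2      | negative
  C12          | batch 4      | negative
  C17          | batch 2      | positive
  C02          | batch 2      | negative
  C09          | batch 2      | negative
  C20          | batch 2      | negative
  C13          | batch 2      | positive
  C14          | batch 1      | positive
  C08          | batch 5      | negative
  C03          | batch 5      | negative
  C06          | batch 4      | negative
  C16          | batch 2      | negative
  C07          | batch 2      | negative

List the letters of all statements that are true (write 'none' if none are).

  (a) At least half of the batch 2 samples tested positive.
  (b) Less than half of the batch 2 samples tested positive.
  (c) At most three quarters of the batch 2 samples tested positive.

(b), (c)

|A| = 16, |A ∩ B| = 3, |A ∖ B| = 13.
(a) |A ∩ B| ≥ |A ∖ B|: fails.
(b) |A ∩ B| < |A ∖ B|: holds.
(c) |A ∩ B| / |A| ≤ 3/4: holds.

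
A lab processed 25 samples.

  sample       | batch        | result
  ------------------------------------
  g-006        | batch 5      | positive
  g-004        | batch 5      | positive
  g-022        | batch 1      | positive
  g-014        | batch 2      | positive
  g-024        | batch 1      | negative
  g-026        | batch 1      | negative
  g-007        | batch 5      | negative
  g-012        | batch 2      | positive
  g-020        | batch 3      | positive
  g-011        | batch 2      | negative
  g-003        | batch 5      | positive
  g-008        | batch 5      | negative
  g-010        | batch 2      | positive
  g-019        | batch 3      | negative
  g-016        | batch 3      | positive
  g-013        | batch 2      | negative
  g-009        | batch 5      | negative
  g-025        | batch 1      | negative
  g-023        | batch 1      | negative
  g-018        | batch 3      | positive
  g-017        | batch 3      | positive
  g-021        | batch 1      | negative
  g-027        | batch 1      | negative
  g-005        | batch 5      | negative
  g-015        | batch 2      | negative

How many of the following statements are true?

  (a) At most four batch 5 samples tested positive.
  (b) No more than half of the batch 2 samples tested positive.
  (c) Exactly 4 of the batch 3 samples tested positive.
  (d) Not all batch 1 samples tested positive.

4

(a) batch 5: |A| = 7, |A ∩ B| = 3; needs |A ∩ B| ≤ 4 — true.
(b) batch 2: |A| = 6, |A ∩ B| = 3; needs |A ∩ B| ≤ |A ∖ B| — true.
(c) batch 3: |A| = 5, |A ∩ B| = 4; needs |A ∩ B| = 4 — true.
(d) batch 1: |A| = 7, |A ∩ B| = 1; needs A ⊄ B (|A ∖ B| ≥ 1) — true.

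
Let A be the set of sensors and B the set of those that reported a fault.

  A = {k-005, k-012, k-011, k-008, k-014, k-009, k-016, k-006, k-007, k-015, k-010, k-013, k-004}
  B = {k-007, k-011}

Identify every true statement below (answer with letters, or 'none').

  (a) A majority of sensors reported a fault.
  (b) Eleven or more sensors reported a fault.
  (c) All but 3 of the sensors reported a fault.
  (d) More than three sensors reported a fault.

|A| = 13, |A ∩ B| = 2, |A ∖ B| = 11.
(a) |A ∩ B| > |A ∖ B|: fails.
(b) |A ∩ B| ≥ 11: fails.
(c) |A ∖ B| = 3: fails.
(d) |A ∩ B| > 3: fails.

none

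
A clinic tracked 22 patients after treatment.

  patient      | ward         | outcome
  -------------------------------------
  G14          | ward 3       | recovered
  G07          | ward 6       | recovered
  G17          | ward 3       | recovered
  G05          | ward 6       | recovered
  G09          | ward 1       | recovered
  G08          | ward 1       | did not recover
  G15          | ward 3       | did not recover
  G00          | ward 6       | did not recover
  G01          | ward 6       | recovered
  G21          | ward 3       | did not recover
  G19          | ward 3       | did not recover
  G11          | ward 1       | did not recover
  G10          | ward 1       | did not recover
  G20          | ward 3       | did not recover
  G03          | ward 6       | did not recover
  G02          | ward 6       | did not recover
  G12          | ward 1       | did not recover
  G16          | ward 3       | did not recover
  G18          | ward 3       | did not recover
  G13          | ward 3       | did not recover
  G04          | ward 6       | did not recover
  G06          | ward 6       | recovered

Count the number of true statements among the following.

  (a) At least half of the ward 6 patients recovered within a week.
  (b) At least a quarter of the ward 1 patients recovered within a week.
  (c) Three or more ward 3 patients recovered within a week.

(a) ward 6: |A| = 8, |A ∩ B| = 4; needs |A ∩ B| ≥ |A ∖ B| — true.
(b) ward 1: |A| = 5, |A ∩ B| = 1; needs |A ∩ B| / |A| ≥ 1/4 — false.
(c) ward 3: |A| = 9, |A ∩ B| = 2; needs |A ∩ B| ≥ 3 — false.

1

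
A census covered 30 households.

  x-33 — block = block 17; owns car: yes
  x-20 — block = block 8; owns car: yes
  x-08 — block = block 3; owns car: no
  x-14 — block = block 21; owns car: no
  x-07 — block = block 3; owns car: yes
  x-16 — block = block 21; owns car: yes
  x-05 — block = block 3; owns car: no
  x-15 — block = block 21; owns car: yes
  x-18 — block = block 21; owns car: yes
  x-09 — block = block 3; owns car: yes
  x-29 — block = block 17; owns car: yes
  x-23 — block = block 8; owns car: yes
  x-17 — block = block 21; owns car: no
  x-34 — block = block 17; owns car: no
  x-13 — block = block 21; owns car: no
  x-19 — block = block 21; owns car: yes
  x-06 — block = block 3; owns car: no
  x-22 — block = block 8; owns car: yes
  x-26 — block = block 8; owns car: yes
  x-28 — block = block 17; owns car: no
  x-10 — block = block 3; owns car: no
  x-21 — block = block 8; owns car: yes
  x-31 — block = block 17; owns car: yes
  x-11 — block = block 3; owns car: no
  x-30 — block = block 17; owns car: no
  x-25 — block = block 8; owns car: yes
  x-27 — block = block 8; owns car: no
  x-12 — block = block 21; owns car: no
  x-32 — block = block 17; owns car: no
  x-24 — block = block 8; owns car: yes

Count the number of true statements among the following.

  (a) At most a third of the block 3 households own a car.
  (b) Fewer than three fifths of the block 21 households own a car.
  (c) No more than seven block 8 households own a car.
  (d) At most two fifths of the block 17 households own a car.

3

(a) block 3: |A| = 7, |A ∩ B| = 2; needs |A ∩ B| / |A| ≤ 1/3 — true.
(b) block 21: |A| = 8, |A ∩ B| = 4; needs |A ∩ B| / |A| < 3/5 — true.
(c) block 8: |A| = 8, |A ∩ B| = 7; needs |A ∩ B| ≤ 7 — true.
(d) block 17: |A| = 7, |A ∩ B| = 3; needs |A ∩ B| / |A| ≤ 2/5 — false.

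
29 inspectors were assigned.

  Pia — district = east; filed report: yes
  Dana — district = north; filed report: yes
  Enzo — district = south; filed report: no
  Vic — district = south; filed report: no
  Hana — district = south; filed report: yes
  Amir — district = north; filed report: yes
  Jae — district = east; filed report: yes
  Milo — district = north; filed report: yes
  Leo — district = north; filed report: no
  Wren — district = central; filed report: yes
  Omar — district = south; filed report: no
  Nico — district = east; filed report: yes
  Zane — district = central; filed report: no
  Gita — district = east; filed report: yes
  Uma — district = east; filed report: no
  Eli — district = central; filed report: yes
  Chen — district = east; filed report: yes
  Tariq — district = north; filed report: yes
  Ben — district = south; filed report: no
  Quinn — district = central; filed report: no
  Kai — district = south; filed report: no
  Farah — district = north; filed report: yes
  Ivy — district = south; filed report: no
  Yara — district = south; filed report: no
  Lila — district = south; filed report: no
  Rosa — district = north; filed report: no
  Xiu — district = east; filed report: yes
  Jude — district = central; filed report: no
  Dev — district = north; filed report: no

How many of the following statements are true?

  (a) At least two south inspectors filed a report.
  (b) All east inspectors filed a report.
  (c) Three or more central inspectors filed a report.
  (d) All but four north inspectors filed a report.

0

(a) south: |A| = 9, |A ∩ B| = 1; needs |A ∩ B| ≥ 2 — false.
(b) east: |A| = 7, |A ∩ B| = 6; needs A ⊆ B, i.e. every element of A is in B (|A ∖ B| = 0) — false.
(c) central: |A| = 5, |A ∩ B| = 2; needs |A ∩ B| ≥ 3 — false.
(d) north: |A| = 8, |A ∩ B| = 5; needs |A ∖ B| = 4 — false.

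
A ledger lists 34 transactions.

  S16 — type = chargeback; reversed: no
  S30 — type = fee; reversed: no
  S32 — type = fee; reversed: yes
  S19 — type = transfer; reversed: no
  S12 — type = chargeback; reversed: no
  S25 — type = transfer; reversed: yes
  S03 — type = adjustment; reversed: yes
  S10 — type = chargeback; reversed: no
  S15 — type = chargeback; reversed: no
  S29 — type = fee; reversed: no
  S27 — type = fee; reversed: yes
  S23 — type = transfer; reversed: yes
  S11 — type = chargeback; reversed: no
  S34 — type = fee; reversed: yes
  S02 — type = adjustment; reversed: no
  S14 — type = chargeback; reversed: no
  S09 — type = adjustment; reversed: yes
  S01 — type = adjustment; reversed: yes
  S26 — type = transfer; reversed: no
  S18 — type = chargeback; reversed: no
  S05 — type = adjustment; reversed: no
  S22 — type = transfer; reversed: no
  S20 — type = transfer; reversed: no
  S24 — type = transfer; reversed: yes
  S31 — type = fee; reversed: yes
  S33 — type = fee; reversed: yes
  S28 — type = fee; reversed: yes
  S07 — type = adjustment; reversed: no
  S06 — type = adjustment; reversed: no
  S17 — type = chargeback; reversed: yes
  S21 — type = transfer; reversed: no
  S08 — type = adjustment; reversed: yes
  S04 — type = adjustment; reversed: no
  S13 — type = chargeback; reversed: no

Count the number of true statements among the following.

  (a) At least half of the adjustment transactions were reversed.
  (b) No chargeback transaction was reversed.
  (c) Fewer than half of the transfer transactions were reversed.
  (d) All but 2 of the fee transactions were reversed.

2

(a) adjustment: |A| = 9, |A ∩ B| = 4; needs |A ∩ B| ≥ |A ∖ B| — false.
(b) chargeback: |A| = 9, |A ∩ B| = 1; needs A ∩ B = ∅ (|A ∩ B| = 0) — false.
(c) transfer: |A| = 8, |A ∩ B| = 3; needs |A ∩ B| < |A ∖ B| — true.
(d) fee: |A| = 8, |A ∩ B| = 6; needs |A ∖ B| = 2 — true.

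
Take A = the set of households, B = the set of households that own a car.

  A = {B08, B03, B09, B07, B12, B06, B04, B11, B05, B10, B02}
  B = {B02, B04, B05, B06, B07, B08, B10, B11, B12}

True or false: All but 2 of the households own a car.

The determiner here denotes the relation: |A ∖ B| = 2.
A (the restrictor) = {B08, B03, B09, B07, B12, B06, B04, B11, B05, B10, B02}, |A| = 11.
A ∖ B = {B03, B09}, so |A ∖ B| = 2.
|A ∖ B| = 2, so the statement is true.

True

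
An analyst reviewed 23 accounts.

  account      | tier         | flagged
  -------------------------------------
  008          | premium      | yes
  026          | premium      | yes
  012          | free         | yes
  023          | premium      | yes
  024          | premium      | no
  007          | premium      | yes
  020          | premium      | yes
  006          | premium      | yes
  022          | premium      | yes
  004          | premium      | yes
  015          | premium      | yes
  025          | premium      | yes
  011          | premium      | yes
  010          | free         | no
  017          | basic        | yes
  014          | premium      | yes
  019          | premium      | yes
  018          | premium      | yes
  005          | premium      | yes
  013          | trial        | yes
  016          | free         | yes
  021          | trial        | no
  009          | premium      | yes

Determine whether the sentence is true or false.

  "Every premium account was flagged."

'Every premium account was flagged' holds iff A ⊆ B, i.e. every element of A is in B (|A ∖ B| = 0).
|A| = 17, |A ∩ B| = 16, |A ∖ B| = 1.
So the statement is false.

False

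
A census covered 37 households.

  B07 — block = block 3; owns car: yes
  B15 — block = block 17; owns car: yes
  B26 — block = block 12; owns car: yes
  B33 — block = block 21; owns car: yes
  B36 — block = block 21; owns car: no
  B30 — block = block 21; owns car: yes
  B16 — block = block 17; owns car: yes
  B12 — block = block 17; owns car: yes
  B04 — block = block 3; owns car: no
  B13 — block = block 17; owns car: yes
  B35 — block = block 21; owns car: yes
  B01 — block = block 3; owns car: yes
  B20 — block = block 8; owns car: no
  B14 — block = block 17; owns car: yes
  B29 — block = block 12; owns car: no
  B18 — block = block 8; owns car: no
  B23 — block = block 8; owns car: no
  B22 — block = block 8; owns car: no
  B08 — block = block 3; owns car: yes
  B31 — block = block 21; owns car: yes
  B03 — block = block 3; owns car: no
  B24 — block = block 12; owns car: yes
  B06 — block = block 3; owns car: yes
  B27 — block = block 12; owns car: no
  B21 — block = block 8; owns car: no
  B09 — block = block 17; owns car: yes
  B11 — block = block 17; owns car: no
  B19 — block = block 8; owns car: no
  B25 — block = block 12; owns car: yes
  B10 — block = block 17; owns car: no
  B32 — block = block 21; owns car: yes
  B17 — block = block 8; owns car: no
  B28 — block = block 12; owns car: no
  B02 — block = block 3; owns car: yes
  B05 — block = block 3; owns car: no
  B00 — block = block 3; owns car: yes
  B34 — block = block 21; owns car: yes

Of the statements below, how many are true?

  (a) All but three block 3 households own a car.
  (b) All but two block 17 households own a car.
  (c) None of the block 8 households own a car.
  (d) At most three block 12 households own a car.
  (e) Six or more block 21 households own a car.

(a) block 3: |A| = 9, |A ∩ B| = 6; needs |A ∖ B| = 3 — true.
(b) block 17: |A| = 8, |A ∩ B| = 6; needs |A ∖ B| = 2 — true.
(c) block 8: |A| = 7, |A ∩ B| = 0; needs A ∩ B = ∅ (|A ∩ B| = 0) — true.
(d) block 12: |A| = 6, |A ∩ B| = 3; needs |A ∩ B| ≤ 3 — true.
(e) block 21: |A| = 7, |A ∩ B| = 6; needs |A ∩ B| ≥ 6 — true.

5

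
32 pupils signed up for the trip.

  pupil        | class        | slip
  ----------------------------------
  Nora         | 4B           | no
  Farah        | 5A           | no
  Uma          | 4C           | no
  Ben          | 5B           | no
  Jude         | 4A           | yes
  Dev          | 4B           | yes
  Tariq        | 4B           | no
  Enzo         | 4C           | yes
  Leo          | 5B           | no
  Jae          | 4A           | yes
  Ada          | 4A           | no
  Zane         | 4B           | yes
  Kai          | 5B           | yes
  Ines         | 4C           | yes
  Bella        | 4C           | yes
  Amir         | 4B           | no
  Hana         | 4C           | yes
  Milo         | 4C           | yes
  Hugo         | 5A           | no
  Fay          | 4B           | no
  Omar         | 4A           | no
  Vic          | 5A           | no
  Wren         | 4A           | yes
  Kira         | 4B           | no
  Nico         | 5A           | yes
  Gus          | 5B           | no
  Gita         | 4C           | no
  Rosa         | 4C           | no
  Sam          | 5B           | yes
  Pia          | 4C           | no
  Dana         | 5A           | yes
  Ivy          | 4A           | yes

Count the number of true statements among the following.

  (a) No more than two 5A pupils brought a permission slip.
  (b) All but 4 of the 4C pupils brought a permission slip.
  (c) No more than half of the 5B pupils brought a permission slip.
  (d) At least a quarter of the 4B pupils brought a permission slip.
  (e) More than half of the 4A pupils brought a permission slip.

5

(a) 5A: |A| = 5, |A ∩ B| = 2; needs |A ∩ B| ≤ 2 — true.
(b) 4C: |A| = 9, |A ∩ B| = 5; needs |A ∖ B| = 4 — true.
(c) 5B: |A| = 5, |A ∩ B| = 2; needs |A ∩ B| ≤ |A ∖ B| — true.
(d) 4B: |A| = 7, |A ∩ B| = 2; needs |A ∩ B| / |A| ≥ 1/4 — true.
(e) 4A: |A| = 6, |A ∩ B| = 4; needs |A ∩ B| > |A ∖ B| — true.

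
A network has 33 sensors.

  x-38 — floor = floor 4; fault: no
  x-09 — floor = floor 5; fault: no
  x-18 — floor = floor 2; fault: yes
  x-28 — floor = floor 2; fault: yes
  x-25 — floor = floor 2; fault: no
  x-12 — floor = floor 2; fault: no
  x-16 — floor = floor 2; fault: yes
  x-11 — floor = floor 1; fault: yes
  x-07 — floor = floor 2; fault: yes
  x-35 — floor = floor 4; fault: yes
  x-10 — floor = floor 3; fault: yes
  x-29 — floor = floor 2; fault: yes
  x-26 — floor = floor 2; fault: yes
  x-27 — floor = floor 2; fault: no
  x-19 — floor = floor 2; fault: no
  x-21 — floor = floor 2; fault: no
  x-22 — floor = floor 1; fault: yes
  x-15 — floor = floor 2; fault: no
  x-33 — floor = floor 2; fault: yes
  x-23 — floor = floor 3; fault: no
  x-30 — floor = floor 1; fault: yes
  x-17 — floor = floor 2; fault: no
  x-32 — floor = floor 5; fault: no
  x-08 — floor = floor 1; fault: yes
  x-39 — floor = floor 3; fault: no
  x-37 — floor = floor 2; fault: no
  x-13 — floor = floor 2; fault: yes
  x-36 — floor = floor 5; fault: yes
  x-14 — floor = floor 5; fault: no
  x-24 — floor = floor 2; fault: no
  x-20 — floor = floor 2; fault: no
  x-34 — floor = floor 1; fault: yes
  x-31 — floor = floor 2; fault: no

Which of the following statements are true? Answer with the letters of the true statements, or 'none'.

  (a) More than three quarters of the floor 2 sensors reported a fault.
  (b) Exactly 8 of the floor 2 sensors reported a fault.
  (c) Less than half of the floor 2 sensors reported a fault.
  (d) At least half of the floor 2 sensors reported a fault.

|A| = 19, |A ∩ B| = 8, |A ∖ B| = 11.
(a) |A ∩ B| / |A| > 3/4: fails.
(b) |A ∩ B| = 8: holds.
(c) |A ∩ B| < |A ∖ B|: holds.
(d) |A ∩ B| ≥ |A ∖ B|: fails.

(b), (c)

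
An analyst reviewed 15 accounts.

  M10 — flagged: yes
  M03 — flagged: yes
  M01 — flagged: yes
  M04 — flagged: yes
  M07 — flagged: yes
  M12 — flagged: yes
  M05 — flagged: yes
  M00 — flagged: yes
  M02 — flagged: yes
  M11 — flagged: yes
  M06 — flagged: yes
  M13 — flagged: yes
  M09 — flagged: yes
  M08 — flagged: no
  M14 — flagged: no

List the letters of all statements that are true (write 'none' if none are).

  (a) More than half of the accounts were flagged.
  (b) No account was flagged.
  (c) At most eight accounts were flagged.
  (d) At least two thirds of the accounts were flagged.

(a), (d)

|A| = 15, |A ∩ B| = 13, |A ∖ B| = 2.
(a) |A ∩ B| > |A ∖ B|: holds.
(b) A ∩ B = ∅ (|A ∩ B| = 0): fails.
(c) |A ∩ B| ≤ 8: fails.
(d) |A ∩ B| / |A| ≥ 2/3: holds.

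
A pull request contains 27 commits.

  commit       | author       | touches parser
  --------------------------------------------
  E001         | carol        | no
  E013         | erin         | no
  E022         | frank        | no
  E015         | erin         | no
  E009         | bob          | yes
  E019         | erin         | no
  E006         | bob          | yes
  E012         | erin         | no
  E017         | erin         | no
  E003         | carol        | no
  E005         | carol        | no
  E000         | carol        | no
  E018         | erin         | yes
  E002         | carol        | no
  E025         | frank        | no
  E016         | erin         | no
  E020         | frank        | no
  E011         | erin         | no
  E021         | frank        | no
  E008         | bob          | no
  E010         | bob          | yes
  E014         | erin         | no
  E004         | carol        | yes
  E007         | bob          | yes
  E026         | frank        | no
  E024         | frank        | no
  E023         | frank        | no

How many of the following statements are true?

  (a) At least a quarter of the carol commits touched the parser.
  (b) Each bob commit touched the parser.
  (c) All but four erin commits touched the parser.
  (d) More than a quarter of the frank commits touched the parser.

(a) carol: |A| = 6, |A ∩ B| = 1; needs |A ∩ B| / |A| ≥ 1/4 — false.
(b) bob: |A| = 5, |A ∩ B| = 4; needs A ⊆ B, i.e. every element of A is in B (|A ∖ B| = 0) — false.
(c) erin: |A| = 9, |A ∩ B| = 1; needs |A ∖ B| = 4 — false.
(d) frank: |A| = 7, |A ∩ B| = 0; needs |A ∩ B| / |A| > 1/4 — false.

0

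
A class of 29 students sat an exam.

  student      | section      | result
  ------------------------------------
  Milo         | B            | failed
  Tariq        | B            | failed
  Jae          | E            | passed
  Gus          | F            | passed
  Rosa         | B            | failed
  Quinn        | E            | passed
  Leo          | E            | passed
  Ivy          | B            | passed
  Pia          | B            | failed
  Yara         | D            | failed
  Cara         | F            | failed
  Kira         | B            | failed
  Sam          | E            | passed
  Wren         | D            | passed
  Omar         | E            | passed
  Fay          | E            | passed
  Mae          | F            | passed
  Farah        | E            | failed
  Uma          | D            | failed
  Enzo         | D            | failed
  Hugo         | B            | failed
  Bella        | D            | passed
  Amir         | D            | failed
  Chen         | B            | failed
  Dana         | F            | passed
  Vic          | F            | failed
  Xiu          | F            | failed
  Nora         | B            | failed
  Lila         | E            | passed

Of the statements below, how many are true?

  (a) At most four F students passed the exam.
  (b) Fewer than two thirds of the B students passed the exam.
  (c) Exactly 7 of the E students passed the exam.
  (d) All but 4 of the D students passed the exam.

4

(a) F: |A| = 6, |A ∩ B| = 3; needs |A ∩ B| ≤ 4 — true.
(b) B: |A| = 9, |A ∩ B| = 1; needs |A ∩ B| / |A| < 2/3 — true.
(c) E: |A| = 8, |A ∩ B| = 7; needs |A ∩ B| = 7 — true.
(d) D: |A| = 6, |A ∩ B| = 2; needs |A ∖ B| = 4 — true.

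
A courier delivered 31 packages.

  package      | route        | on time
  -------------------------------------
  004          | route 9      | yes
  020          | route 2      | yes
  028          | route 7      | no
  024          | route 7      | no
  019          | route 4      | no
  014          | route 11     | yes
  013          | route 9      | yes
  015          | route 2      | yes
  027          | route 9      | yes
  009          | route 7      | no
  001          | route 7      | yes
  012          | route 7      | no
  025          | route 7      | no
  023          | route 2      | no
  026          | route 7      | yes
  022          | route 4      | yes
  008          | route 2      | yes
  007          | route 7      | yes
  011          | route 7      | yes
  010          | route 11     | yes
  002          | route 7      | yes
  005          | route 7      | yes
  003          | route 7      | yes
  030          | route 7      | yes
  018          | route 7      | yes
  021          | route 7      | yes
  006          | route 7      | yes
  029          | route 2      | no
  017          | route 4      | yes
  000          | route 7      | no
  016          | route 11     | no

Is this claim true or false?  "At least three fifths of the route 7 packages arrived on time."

True

The determiner here denotes the relation: |A ∩ B| / |A| ≥ 3/5.
|A| = 17, |A ∩ B| = 11, |A ∖ B| = 6.
|A ∩ B|/|A| = 11/17, so the statement is true.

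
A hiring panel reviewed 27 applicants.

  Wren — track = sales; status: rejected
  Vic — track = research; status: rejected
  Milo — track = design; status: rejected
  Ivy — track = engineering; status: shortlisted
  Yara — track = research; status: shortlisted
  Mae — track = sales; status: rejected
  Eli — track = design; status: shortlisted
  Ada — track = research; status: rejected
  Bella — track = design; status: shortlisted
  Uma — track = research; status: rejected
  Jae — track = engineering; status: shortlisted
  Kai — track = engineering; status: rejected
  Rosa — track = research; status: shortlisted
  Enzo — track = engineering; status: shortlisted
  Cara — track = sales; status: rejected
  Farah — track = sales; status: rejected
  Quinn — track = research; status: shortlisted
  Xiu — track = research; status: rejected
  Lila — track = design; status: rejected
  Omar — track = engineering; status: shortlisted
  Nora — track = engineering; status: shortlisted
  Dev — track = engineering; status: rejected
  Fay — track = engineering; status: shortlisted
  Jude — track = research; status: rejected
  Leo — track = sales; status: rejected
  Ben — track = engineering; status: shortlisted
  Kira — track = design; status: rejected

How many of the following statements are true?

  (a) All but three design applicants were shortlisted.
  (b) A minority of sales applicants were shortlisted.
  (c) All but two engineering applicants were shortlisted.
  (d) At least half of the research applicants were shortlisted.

(a) design: |A| = 5, |A ∩ B| = 2; needs |A ∖ B| = 3 — true.
(b) sales: |A| = 5, |A ∩ B| = 0; needs |A ∩ B| < |A ∖ B| — true.
(c) engineering: |A| = 9, |A ∩ B| = 7; needs |A ∖ B| = 2 — true.
(d) research: |A| = 8, |A ∩ B| = 3; needs |A ∩ B| ≥ |A ∖ B| — false.

3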